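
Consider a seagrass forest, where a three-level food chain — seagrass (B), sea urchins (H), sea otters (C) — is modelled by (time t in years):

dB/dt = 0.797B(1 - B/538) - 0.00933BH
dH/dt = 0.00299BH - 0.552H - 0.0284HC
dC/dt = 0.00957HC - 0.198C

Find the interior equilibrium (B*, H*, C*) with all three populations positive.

B* ≈ 408, H* ≈ 20.7, C* ≈ 23.5

From dC/dt = 0: 0.00957H* = 0.198, so H* = 20.7.
From dB/dt = 0: 0.797(1 - B*/538) = 0.00933·20.7, giving B* = 538·(1 - 0.242) = 408.
From dH/dt = 0: 0.00299·408 - 0.552 = 0.0284C*, so C* = 0.667/0.0284 = 23.5.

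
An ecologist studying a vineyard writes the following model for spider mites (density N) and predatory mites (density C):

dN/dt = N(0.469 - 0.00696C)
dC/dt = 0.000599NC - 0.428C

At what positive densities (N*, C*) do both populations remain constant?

N* ≈ 715, C* ≈ 67.4

Set dC/dt = 0 with C > 0: 0.000599N - 0.428 = 0, so N* = 0.428/0.000599 = 715.
Set dN/dt = 0 with N > 0: 0.469 - 0.00696C = 0, so C* = 0.469/0.00696 = 67.4.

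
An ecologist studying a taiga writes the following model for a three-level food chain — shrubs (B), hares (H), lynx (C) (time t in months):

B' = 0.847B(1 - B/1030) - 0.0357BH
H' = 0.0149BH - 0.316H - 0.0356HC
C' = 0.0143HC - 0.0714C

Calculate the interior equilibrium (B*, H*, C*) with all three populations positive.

From dC/dt = 0: 0.0143H* = 0.0714, so H* = 4.99.
From dB/dt = 0: 0.847(1 - B*/1030) = 0.0357·4.99, giving B* = 1030·(1 - 0.21) = 813.
From dH/dt = 0: 0.0149·813 - 0.316 = 0.0356C*, so C* = 11.8/0.0356 = 331.

B* ≈ 813, H* ≈ 4.99, C* ≈ 331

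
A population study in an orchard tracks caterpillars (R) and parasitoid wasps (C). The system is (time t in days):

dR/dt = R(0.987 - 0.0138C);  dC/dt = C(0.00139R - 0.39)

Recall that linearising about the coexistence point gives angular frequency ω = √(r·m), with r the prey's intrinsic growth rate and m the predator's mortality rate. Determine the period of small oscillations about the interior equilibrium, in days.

Here r = 0.987 and m = 0.39, so r·m = 0.385.
ω = √0.385 = 0.62 per day, hence T = 2π/ω ≈ 10.1 days.

T ≈ 10.1 days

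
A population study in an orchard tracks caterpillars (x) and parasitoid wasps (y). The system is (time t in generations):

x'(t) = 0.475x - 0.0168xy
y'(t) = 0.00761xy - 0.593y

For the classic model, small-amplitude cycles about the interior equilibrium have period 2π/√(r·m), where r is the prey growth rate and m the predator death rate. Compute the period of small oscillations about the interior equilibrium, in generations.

T ≈ 11.8 generations

Here r = 0.475 and m = 0.593, so r·m = 0.282.
ω = √0.282 = 0.531 per generation, hence T = 2π/ω ≈ 11.8 generations.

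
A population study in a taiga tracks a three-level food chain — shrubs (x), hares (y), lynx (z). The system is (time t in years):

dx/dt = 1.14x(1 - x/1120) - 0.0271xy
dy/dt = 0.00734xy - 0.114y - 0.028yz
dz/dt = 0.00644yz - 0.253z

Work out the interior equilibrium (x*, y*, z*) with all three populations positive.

From dz/dt = 0: 0.00644y* = 0.253, so y* = 39.3.
From dx/dt = 0: 1.14(1 - x*/1120) = 0.0271·39.3, giving x* = 1120·(1 - 0.934) = 74.
From dy/dt = 0: 0.00734·74 - 0.114 = 0.028z*, so z* = 0.429/0.028 = 15.3.

x* ≈ 74, y* ≈ 39.3, z* ≈ 15.3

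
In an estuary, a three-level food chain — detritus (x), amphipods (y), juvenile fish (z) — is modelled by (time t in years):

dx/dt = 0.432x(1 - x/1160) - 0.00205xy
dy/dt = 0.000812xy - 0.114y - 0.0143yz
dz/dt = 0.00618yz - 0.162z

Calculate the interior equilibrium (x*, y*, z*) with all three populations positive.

x* ≈ 1020, y* ≈ 26.2, z* ≈ 49.7

From dz/dt = 0: 0.00618y* = 0.162, so y* = 26.2.
From dx/dt = 0: 0.432(1 - x*/1160) = 0.00205·26.2, giving x* = 1160·(1 - 0.124) = 1020.
From dy/dt = 0: 0.000812·1020 - 0.114 = 0.0143z*, so z* = 0.711/0.0143 = 49.7.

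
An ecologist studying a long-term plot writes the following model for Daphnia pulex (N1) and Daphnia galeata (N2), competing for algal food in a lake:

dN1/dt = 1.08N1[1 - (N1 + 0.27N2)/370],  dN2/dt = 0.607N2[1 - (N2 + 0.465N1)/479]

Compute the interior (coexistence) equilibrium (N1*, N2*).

Setting both brackets to zero gives the nullclines N1 + 0.27N2 = 370 and 0.465N1 + N2 = 479.
Substituting N2 = 479 - 0.465N1 into the first: N1(1 - 0.27·0.465) = 370 - 0.27·479.
So N1* = 241/0.874 = 275, and then N2* = 479 - 0.465·275 = 351.

N1* ≈ 275, N2* ≈ 351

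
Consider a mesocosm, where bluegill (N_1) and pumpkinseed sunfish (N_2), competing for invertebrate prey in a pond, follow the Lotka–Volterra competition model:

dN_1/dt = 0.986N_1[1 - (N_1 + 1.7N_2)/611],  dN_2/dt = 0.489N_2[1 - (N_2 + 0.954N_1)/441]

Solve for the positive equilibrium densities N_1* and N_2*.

Setting both brackets to zero gives the nullclines N_1 + 1.7N_2 = 611 and 0.954N_1 + N_2 = 441.
Substituting N_2 = 441 - 0.954N_1 into the first: N_1(1 - 1.7·0.954) = 611 - 1.7·441.
So N_1* = -139/-0.622 = 223, and then N_2* = 441 - 0.954·223 = 228.

N_1* ≈ 223, N_2* ≈ 228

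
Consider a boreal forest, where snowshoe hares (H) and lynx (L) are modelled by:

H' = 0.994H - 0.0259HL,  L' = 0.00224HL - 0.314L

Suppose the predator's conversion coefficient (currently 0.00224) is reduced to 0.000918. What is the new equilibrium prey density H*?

At the interior fixed point, setting dL/dt = 0 with L > 0 fixes H* = (predator death rate)/(HL coefficient) — independent of the other coefficients.
With the change, H* = 0.314/0.000918 = 342; it rises from 140.

H* ≈ 342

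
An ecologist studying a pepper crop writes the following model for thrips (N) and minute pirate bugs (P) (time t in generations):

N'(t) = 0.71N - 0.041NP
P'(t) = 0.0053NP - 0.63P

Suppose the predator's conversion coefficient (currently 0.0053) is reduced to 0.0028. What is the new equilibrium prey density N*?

At the interior fixed point, setting dP/dt = 0 with P > 0 fixes N* = (predator death rate)/(NP coefficient) — independent of the other coefficients.
With the change, N* = 0.63/0.0028 = 225; it rises from 119.

N* ≈ 225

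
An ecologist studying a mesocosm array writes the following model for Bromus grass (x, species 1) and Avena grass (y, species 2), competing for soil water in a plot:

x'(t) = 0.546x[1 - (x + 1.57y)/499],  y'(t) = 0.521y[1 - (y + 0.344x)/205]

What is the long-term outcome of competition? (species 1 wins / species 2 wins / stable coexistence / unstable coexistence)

Compare the nullcline intercepts: K1/α12 = 499/1.57 = 318 > K2 = 205; K2/α21 = 205/0.344 = 596 > K1 = 499.
Since both inequalities hold, each species can invade when rare, so the interior equilibrium is stable.

stable coexistence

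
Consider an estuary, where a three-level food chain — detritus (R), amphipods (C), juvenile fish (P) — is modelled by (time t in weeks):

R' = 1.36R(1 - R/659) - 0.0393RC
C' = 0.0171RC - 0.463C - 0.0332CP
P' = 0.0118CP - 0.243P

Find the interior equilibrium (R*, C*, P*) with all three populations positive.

R* ≈ 267, C* ≈ 20.6, P* ≈ 123

From dP/dt = 0: 0.0118C* = 0.243, so C* = 20.6.
From dR/dt = 0: 1.36(1 - R*/659) = 0.0393·20.6, giving R* = 659·(1 - 0.595) = 267.
From dC/dt = 0: 0.0171·267 - 0.463 = 0.0332P*, so P* = 4.1/0.0332 = 123.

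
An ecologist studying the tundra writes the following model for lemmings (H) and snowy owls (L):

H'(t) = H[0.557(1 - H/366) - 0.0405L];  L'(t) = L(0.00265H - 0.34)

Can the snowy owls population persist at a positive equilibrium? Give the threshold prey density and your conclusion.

The predator equation gives dL/dt > 0 only when H > 0.34/0.00265 = 128.
Without the predator, H → K = 366. Since 366 > 128, the predator can invade and persist.

Threshold H = 128; K > 128, so yes, the predator persists.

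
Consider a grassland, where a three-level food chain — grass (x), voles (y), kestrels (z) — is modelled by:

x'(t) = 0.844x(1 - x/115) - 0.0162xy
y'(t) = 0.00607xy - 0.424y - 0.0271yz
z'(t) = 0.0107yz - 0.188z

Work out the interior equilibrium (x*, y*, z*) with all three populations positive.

From dz/dt = 0: 0.0107y* = 0.188, so y* = 17.6.
From dx/dt = 0: 0.844(1 - x*/115) = 0.0162·17.6, giving x* = 115·(1 - 0.337) = 76.2.
From dy/dt = 0: 0.00607·76.2 - 0.424 = 0.0271z*, so z* = 0.0386/0.0271 = 1.43.

x* ≈ 76.2, y* ≈ 17.6, z* ≈ 1.43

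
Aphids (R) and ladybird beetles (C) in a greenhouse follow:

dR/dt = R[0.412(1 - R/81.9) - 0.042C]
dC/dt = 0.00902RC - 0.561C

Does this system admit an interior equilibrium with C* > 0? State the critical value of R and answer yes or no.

Threshold R = 62.2; K > 62.2, so yes, the predator persists.

The predator equation gives dC/dt > 0 only when R > 0.561/0.00902 = 62.2.
Without the predator, R → K = 81.9. Since 81.9 > 62.2, the predator can invade and persist.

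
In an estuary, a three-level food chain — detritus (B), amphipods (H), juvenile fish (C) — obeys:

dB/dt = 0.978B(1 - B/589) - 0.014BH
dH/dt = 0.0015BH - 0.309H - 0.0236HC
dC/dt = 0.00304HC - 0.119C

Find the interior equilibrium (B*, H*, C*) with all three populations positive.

From dC/dt = 0: 0.00304H* = 0.119, so H* = 39.1.
From dB/dt = 0: 0.978(1 - B*/589) = 0.014·39.1, giving B* = 589·(1 - 0.56) = 259.
From dH/dt = 0: 0.0015·259 - 0.309 = 0.0236C*, so C* = 0.0794/0.0236 = 3.37.

B* ≈ 259, H* ≈ 39.1, C* ≈ 3.37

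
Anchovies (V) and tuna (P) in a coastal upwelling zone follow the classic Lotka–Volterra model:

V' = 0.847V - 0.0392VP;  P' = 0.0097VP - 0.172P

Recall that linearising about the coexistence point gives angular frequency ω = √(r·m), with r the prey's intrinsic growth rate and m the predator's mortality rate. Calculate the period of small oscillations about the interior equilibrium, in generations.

T ≈ 16.5 generations

Here r = 0.847 and m = 0.172, so r·m = 0.146.
ω = √0.146 = 0.382 per generation, hence T = 2π/ω ≈ 16.5 generations.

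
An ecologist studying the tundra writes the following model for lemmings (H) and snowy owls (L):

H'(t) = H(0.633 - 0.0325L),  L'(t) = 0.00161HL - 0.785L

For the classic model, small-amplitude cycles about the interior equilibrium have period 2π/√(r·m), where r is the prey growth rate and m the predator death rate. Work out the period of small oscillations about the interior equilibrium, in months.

T ≈ 8.91 months

Here r = 0.633 and m = 0.785, so r·m = 0.497.
ω = √0.497 = 0.705 per month, hence T = 2π/ω ≈ 8.91 months.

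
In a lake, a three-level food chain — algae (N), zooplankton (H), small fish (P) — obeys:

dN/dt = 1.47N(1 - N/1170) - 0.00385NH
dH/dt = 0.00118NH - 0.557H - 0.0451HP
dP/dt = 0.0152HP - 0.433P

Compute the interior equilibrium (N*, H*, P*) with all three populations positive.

From dP/dt = 0: 0.0152H* = 0.433, so H* = 28.5.
From dN/dt = 0: 1.47(1 - N*/1170) = 0.00385·28.5, giving N* = 1170·(1 - 0.0746) = 1080.
From dH/dt = 0: 0.00118·1080 - 0.557 = 0.0451P*, so P* = 0.721/0.0451 = 16.

N* ≈ 1080, H* ≈ 28.5, P* ≈ 16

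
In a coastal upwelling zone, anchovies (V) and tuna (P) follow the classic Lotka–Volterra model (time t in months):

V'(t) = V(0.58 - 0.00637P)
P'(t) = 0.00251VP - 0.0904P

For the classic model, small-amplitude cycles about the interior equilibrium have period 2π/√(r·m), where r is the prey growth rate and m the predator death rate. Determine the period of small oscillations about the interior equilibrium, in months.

T ≈ 27.4 months

Here r = 0.58 and m = 0.0904, so r·m = 0.0524.
ω = √0.0524 = 0.229 per month, hence T = 2π/ω ≈ 27.4 months.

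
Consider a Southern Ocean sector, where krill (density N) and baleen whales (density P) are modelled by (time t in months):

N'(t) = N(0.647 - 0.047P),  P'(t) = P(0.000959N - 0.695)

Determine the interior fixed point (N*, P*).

Set dP/dt = 0 with P > 0: 0.000959N - 0.695 = 0, so N* = 0.695/0.000959 = 725.
Set dN/dt = 0 with N > 0: 0.647 - 0.047P = 0, so P* = 0.647/0.047 = 13.8.

N* ≈ 725, P* ≈ 13.8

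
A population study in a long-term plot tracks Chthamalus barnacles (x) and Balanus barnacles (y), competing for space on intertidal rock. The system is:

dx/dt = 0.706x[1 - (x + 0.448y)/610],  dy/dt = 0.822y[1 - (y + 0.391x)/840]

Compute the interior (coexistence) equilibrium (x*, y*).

x* ≈ 283, y* ≈ 729

Setting both brackets to zero gives the nullclines x + 0.448y = 610 and 0.391x + y = 840.
Substituting y = 840 - 0.391x into the first: x(1 - 0.448·0.391) = 610 - 0.448·840.
So x* = 234/0.825 = 283, and then y* = 840 - 0.391·283 = 729.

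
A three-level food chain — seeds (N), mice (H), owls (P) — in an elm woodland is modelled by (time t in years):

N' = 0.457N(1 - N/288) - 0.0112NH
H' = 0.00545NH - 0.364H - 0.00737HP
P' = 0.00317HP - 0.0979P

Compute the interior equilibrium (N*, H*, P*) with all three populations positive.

From dP/dt = 0: 0.00317H* = 0.0979, so H* = 30.9.
From dN/dt = 0: 0.457(1 - N*/288) = 0.0112·30.9, giving N* = 288·(1 - 0.757) = 70.
From dH/dt = 0: 0.00545·70 - 0.364 = 0.00737P*, so P* = 0.0176/0.00737 = 2.39.

N* ≈ 70, H* ≈ 30.9, P* ≈ 2.39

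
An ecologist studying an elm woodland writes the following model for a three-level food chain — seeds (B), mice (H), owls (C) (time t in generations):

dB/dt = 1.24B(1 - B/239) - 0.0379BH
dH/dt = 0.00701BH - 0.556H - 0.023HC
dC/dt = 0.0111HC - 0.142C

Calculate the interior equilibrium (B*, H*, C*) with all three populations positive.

From dC/dt = 0: 0.0111H* = 0.142, so H* = 12.8.
From dB/dt = 0: 1.24(1 - B*/239) = 0.0379·12.8, giving B* = 239·(1 - 0.391) = 146.
From dH/dt = 0: 0.00701·146 - 0.556 = 0.023C*, so C* = 0.464/0.023 = 20.2.

B* ≈ 146, H* ≈ 12.8, C* ≈ 20.2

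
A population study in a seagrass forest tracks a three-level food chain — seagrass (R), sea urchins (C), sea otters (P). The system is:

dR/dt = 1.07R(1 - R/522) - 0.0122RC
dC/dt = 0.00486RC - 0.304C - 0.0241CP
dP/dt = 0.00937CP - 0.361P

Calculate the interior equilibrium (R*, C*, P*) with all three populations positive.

R* ≈ 293, C* ≈ 38.5, P* ≈ 46.4

From dP/dt = 0: 0.00937C* = 0.361, so C* = 38.5.
From dR/dt = 0: 1.07(1 - R*/522) = 0.0122·38.5, giving R* = 522·(1 - 0.439) = 293.
From dC/dt = 0: 0.00486·293 - 0.304 = 0.0241P*, so P* = 1.12/0.0241 = 46.4.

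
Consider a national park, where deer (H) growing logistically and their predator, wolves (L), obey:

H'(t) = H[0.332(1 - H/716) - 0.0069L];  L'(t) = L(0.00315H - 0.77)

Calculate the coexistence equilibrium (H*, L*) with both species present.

H* ≈ 244, L* ≈ 31.7

From dL/dt = 0 with L > 0: 0.00315H* = 0.77, so H* = 244.
Substitute into dH/dt = 0: 0.332(1 - 244/716) = 0.0069L*.
The bracket is 0.659, giving L* = 0.219/0.0069 = 31.7.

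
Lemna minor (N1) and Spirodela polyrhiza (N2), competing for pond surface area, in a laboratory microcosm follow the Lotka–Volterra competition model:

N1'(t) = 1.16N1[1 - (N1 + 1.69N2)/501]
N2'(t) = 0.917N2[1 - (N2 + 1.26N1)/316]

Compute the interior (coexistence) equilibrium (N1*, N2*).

N1* ≈ 29.3, N2* ≈ 279

Setting both brackets to zero gives the nullclines N1 + 1.69N2 = 501 and 1.26N1 + N2 = 316.
Substituting N2 = 316 - 1.26N1 into the first: N1(1 - 1.69·1.26) = 501 - 1.69·316.
So N1* = -33/-1.13 = 29.3, and then N2* = 316 - 1.26·29.3 = 279.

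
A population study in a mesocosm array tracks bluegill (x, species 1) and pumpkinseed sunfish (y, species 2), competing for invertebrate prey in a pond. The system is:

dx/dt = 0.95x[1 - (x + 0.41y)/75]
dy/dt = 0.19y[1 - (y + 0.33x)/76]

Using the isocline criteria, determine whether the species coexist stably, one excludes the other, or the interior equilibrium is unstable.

stable coexistence

Compare the nullcline intercepts: K1/α12 = 75/0.41 = 183 > K2 = 76; K2/α21 = 76/0.33 = 230 > K1 = 75.
Since both inequalities hold, each species can invade when rare, so the interior equilibrium is stable.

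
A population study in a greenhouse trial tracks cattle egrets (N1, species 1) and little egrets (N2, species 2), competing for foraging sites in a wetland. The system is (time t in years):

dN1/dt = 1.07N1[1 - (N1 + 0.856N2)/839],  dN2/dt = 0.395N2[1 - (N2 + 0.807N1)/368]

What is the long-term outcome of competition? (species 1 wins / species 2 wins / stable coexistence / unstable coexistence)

species 1 excludes species 2

Compare the nullcline intercepts: K1/α12 = 839/0.856 = 980 > K2 = 368; K2/α21 = 368/0.807 = 456 < K1 = 839.
Since the inequalities point opposite ways, species 1 can invade but species 2 cannot.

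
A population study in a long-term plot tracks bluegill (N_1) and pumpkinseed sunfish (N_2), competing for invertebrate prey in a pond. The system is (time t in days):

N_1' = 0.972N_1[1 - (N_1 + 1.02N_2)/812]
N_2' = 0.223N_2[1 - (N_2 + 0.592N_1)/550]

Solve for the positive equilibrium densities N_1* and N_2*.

N_1* ≈ 634, N_2* ≈ 175

Setting both brackets to zero gives the nullclines N_1 + 1.02N_2 = 812 and 0.592N_1 + N_2 = 550.
Substituting N_2 = 550 - 0.592N_1 into the first: N_1(1 - 1.02·0.592) = 812 - 1.02·550.
So N_1* = 251/0.396 = 634, and then N_2* = 550 - 0.592·634 = 175.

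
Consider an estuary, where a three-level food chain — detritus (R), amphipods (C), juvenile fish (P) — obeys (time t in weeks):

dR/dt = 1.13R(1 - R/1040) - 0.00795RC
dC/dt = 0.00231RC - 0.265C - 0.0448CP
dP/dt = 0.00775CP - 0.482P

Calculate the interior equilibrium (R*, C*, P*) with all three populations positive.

From dP/dt = 0: 0.00775C* = 0.482, so C* = 62.2.
From dR/dt = 0: 1.13(1 - R*/1040) = 0.00795·62.2, giving R* = 1040·(1 - 0.438) = 585.
From dC/dt = 0: 0.00231·585 - 0.265 = 0.0448P*, so P* = 1.09/0.0448 = 24.2.

R* ≈ 585, C* ≈ 62.2, P* ≈ 24.2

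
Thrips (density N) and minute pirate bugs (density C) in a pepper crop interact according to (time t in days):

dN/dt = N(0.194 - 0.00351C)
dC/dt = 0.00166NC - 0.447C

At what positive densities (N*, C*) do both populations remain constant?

N* ≈ 269, C* ≈ 55.3

Set dC/dt = 0 with C > 0: 0.00166N - 0.447 = 0, so N* = 0.447/0.00166 = 269.
Set dN/dt = 0 with N > 0: 0.194 - 0.00351C = 0, so C* = 0.194/0.00351 = 55.3.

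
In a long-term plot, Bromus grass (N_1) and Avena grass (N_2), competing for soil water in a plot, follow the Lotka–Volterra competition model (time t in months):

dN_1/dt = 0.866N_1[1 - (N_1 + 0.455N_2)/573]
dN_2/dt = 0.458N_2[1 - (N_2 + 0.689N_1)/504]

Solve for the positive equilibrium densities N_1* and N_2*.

Setting both brackets to zero gives the nullclines N_1 + 0.455N_2 = 573 and 0.689N_1 + N_2 = 504.
Substituting N_2 = 504 - 0.689N_1 into the first: N_1(1 - 0.455·0.689) = 573 - 0.455·504.
So N_1* = 344/0.687 = 501, and then N_2* = 504 - 0.689·501 = 159.

N_1* ≈ 501, N_2* ≈ 159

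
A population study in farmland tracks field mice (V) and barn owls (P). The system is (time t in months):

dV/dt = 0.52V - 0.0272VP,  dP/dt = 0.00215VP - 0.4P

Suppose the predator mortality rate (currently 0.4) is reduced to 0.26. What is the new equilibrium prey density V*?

At the interior fixed point, setting dP/dt = 0 with P > 0 fixes V* = (predator death rate)/(VP coefficient) — independent of the other coefficients.
With the change, V* = 0.26/0.00215 = 121; it falls from 186.

V* ≈ 121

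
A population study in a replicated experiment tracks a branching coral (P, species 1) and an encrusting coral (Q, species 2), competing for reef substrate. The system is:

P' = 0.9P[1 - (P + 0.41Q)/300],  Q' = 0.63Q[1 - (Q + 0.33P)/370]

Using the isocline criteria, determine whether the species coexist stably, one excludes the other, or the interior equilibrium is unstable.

stable coexistence

Compare the nullcline intercepts: K1/α12 = 300/0.41 = 732 > K2 = 370; K2/α21 = 370/0.33 = 1120 > K1 = 300.
Since both inequalities hold, each species can invade when rare, so the interior equilibrium is stable.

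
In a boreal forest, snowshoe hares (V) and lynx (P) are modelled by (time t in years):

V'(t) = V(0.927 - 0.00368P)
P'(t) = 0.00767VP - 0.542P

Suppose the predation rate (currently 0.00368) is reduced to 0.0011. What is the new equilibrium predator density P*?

P* ≈ 843

At the interior fixed point, setting dV/dt = 0 with V > 0 fixes P* = (prey growth rate)/(VP coefficient) — independent of the other coefficients.
With the change, P* = 0.927/0.0011 = 843; it rises from 252.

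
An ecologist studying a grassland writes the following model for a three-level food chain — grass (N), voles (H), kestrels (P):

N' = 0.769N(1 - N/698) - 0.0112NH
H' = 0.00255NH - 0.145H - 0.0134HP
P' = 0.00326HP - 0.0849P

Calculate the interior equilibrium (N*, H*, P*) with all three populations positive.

From dP/dt = 0: 0.00326H* = 0.0849, so H* = 26.
From dN/dt = 0: 0.769(1 - N*/698) = 0.0112·26, giving N* = 698·(1 - 0.379) = 433.
From dH/dt = 0: 0.00255·433 - 0.145 = 0.0134P*, so P* = 0.96/0.0134 = 71.6.

N* ≈ 433, H* ≈ 26, P* ≈ 71.6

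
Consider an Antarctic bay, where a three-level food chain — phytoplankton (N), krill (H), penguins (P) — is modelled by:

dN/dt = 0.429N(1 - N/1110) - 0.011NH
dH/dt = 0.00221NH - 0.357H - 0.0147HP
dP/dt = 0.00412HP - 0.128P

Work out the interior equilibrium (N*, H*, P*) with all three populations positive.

N* ≈ 226, H* ≈ 31.1, P* ≈ 9.65

From dP/dt = 0: 0.00412H* = 0.128, so H* = 31.1.
From dN/dt = 0: 0.429(1 - N*/1110) = 0.011·31.1, giving N* = 1110·(1 - 0.797) = 226.
From dH/dt = 0: 0.00221·226 - 0.357 = 0.0147P*, so P* = 0.142/0.0147 = 9.65.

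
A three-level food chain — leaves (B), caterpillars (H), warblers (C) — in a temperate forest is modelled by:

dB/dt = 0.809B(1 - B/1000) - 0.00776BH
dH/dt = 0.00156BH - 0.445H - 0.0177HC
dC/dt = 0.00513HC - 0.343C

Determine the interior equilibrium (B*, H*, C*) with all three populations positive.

B* ≈ 359, H* ≈ 66.9, C* ≈ 6.47

From dC/dt = 0: 0.00513H* = 0.343, so H* = 66.9.
From dB/dt = 0: 0.809(1 - B*/1000) = 0.00776·66.9, giving B* = 1000·(1 - 0.641) = 359.
From dH/dt = 0: 0.00156·359 - 0.445 = 0.0177C*, so C* = 0.115/0.0177 = 6.47.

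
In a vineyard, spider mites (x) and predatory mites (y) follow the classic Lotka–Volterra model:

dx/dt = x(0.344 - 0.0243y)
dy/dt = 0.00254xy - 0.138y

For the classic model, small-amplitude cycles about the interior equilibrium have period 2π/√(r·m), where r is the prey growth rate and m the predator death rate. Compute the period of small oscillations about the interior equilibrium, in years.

T ≈ 28.8 years

Here r = 0.344 and m = 0.138, so r·m = 0.0475.
ω = √0.0475 = 0.218 per year, hence T = 2π/ω ≈ 28.8 years.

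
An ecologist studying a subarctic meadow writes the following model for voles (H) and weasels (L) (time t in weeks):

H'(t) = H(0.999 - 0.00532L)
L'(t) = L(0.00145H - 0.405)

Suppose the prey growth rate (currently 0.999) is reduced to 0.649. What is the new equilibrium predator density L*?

At the interior fixed point, setting dH/dt = 0 with H > 0 fixes L* = (prey growth rate)/(HL coefficient) — independent of the other coefficients.
With the change, L* = 0.649/0.00532 = 122; it falls from 188.

L* ≈ 122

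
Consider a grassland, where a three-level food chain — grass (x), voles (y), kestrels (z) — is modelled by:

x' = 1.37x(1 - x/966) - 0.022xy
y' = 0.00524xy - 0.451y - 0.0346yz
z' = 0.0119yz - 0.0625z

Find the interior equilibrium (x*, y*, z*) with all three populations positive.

From dz/dt = 0: 0.0119y* = 0.0625, so y* = 5.25.
From dx/dt = 0: 1.37(1 - x*/966) = 0.022·5.25, giving x* = 966·(1 - 0.0843) = 885.
From dy/dt = 0: 0.00524·885 - 0.451 = 0.0346z*, so z* = 4.18/0.0346 = 121.

x* ≈ 885, y* ≈ 5.25, z* ≈ 121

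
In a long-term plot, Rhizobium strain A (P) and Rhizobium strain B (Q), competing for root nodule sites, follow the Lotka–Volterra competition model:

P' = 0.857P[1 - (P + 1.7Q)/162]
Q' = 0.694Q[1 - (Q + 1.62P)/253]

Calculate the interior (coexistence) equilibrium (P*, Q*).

Setting both brackets to zero gives the nullclines P + 1.7Q = 162 and 1.62P + Q = 253.
Substituting Q = 253 - 1.62P into the first: P(1 - 1.7·1.62) = 162 - 1.7·253.
So P* = -268/-1.75 = 153, and then Q* = 253 - 1.62·153 = 5.38.

P* ≈ 153, Q* ≈ 5.38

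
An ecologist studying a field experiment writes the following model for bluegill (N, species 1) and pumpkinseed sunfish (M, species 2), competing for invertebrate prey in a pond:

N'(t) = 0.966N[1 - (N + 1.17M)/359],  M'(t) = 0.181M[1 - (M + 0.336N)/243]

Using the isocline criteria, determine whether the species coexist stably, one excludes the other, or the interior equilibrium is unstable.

Compare the nullcline intercepts: K1/α12 = 359/1.17 = 307 > K2 = 243; K2/α21 = 243/0.336 = 723 > K1 = 359.
Since both inequalities hold, each species can invade when rare, so the interior equilibrium is stable.

stable coexistence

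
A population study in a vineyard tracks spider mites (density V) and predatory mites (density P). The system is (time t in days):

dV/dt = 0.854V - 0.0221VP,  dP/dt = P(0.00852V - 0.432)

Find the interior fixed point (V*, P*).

Set dP/dt = 0 with P > 0: 0.00852V - 0.432 = 0, so V* = 0.432/0.00852 = 50.7.
Set dV/dt = 0 with V > 0: 0.854 - 0.0221P = 0, so P* = 0.854/0.0221 = 38.6.

V* ≈ 50.7, P* ≈ 38.6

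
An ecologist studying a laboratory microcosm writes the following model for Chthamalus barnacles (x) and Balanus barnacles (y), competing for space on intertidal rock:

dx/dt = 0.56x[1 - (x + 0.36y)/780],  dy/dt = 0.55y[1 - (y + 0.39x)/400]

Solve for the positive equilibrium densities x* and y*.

Setting both brackets to zero gives the nullclines x + 0.36y = 780 and 0.39x + y = 400.
Substituting y = 400 - 0.39x into the first: x(1 - 0.36·0.39) = 780 - 0.36·400.
So x* = 636/0.86 = 740, and then y* = 400 - 0.39·740 = 111.

x* ≈ 740, y* ≈ 111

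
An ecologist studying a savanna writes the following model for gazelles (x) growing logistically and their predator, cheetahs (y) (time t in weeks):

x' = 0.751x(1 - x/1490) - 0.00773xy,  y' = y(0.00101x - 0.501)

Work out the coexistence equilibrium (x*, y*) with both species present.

x* ≈ 496, y* ≈ 64.8

From dy/dt = 0 with y > 0: 0.00101x* = 0.501, so x* = 496.
Substitute into dx/dt = 0: 0.751(1 - 496/1490) = 0.00773y*.
The bracket is 0.667, giving y* = 0.501/0.00773 = 64.8.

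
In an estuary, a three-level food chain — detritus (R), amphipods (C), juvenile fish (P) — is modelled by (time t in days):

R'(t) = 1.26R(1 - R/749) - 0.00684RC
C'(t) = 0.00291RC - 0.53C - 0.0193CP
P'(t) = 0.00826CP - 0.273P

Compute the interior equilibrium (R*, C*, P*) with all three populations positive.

R* ≈ 615, C* ≈ 33.1, P* ≈ 65.2

From dP/dt = 0: 0.00826C* = 0.273, so C* = 33.1.
From dR/dt = 0: 1.26(1 - R*/749) = 0.00684·33.1, giving R* = 749·(1 - 0.179) = 615.
From dC/dt = 0: 0.00291·615 - 0.53 = 0.0193P*, so P* = 1.26/0.0193 = 65.2.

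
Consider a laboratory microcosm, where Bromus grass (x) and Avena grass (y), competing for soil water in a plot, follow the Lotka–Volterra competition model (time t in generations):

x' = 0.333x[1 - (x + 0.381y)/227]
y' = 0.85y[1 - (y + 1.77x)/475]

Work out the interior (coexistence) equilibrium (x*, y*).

x* ≈ 141, y* ≈ 225

Setting both brackets to zero gives the nullclines x + 0.381y = 227 and 1.77x + y = 475.
Substituting y = 475 - 1.77x into the first: x(1 - 0.381·1.77) = 227 - 0.381·475.
So x* = 46/0.326 = 141, and then y* = 475 - 1.77·141 = 225.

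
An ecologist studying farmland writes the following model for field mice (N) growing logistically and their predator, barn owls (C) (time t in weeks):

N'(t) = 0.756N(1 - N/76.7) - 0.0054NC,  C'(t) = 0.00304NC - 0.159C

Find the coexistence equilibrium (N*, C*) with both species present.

N* ≈ 52.3, C* ≈ 44.5

From dC/dt = 0 with C > 0: 0.00304N* = 0.159, so N* = 52.3.
Substitute into dN/dt = 0: 0.756(1 - 52.3/76.7) = 0.0054C*.
The bracket is 0.318, giving C* = 0.24/0.0054 = 44.5.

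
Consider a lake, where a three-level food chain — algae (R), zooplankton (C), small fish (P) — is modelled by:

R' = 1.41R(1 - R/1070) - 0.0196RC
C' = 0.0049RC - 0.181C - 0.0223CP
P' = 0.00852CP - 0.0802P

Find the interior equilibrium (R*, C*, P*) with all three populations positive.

From dP/dt = 0: 0.00852C* = 0.0802, so C* = 9.41.
From dR/dt = 0: 1.41(1 - R*/1070) = 0.0196·9.41, giving R* = 1070·(1 - 0.131) = 930.
From dC/dt = 0: 0.0049·930 - 0.181 = 0.0223P*, so P* = 4.38/0.0223 = 196.

R* ≈ 930, C* ≈ 9.41, P* ≈ 196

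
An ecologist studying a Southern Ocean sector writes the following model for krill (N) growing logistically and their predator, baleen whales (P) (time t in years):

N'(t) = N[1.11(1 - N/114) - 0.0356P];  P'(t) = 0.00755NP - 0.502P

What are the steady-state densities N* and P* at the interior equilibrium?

N* ≈ 66.5, P* ≈ 13

From dP/dt = 0 with P > 0: 0.00755N* = 0.502, so N* = 66.5.
Substitute into dN/dt = 0: 1.11(1 - 66.5/114) = 0.0356P*.
The bracket is 0.417, giving P* = 0.463/0.0356 = 13.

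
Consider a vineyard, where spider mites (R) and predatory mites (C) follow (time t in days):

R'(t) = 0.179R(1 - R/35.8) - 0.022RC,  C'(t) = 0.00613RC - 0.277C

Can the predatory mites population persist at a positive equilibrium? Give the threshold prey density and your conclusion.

The predator equation gives dC/dt > 0 only when R > 0.277/0.00613 = 45.2.
Without the predator, R → K = 35.8. Since 35.8 < 45.2, the predator cannot invade.

Threshold R = 45.2; K < 45.2, so no, the predator goes extinct.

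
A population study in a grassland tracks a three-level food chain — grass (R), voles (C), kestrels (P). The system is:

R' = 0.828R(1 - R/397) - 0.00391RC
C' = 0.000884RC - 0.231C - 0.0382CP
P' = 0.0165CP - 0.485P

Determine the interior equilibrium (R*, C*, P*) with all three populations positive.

From dP/dt = 0: 0.0165C* = 0.485, so C* = 29.4.
From dR/dt = 0: 0.828(1 - R*/397) = 0.00391·29.4, giving R* = 397·(1 - 0.139) = 342.
From dC/dt = 0: 0.000884·342 - 0.231 = 0.0382P*, so P* = 0.0712/0.0382 = 1.86.

R* ≈ 342, C* ≈ 29.4, P* ≈ 1.86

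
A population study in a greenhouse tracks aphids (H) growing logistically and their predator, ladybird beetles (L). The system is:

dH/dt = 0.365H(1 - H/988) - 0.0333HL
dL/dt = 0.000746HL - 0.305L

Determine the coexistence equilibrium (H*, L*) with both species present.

From dL/dt = 0 with L > 0: 0.000746H* = 0.305, so H* = 409.
Substitute into dH/dt = 0: 0.365(1 - 409/988) = 0.0333L*.
The bracket is 0.586, giving L* = 0.214/0.0333 = 6.43.

H* ≈ 409, L* ≈ 6.43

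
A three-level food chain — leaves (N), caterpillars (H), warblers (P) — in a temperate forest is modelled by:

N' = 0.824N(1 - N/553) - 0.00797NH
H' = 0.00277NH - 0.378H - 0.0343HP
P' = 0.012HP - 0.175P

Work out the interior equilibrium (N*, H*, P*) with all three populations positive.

From dP/dt = 0: 0.012H* = 0.175, so H* = 14.6.
From dN/dt = 0: 0.824(1 - N*/553) = 0.00797·14.6, giving N* = 553·(1 - 0.141) = 475.
From dH/dt = 0: 0.00277·475 - 0.378 = 0.0343P*, so P* = 0.938/0.0343 = 27.3.

N* ≈ 475, H* ≈ 14.6, P* ≈ 27.3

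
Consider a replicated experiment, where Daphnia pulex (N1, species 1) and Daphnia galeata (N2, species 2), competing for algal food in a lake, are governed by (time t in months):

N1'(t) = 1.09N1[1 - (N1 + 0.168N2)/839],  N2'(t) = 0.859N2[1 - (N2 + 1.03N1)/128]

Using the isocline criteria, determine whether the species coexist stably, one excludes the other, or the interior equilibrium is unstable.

species 1 excludes species 2

Compare the nullcline intercepts: K1/α12 = 839/0.168 = 4990 > K2 = 128; K2/α21 = 128/1.03 = 124 < K1 = 839.
Since the inequalities point opposite ways, species 1 can invade but species 2 cannot.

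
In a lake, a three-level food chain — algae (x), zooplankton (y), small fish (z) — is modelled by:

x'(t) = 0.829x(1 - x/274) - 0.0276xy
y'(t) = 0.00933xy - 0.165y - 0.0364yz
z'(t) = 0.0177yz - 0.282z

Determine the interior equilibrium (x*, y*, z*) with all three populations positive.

From dz/dt = 0: 0.0177y* = 0.282, so y* = 15.9.
From dx/dt = 0: 0.829(1 - x*/274) = 0.0276·15.9, giving x* = 274·(1 - 0.53) = 129.
From dy/dt = 0: 0.00933·129 - 0.165 = 0.0364z*, so z* = 1.04/0.0364 = 28.4.

x* ≈ 129, y* ≈ 15.9, z* ≈ 28.4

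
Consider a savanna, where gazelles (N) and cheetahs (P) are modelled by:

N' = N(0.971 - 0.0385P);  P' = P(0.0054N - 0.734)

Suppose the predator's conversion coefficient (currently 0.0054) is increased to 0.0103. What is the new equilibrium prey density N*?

At the interior fixed point, setting dP/dt = 0 with P > 0 fixes N* = (predator death rate)/(NP coefficient) — independent of the other coefficients.
With the change, N* = 0.734/0.0103 = 71.3; it falls from 136.

N* ≈ 71.3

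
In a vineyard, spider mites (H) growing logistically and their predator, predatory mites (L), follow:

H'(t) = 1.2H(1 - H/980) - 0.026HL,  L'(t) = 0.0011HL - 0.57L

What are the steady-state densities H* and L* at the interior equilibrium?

From dL/dt = 0 with L > 0: 0.0011H* = 0.57, so H* = 518.
Substitute into dH/dt = 0: 1.2(1 - 518/980) = 0.026L*.
The bracket is 0.471, giving L* = 0.565/0.026 = 21.7.

H* ≈ 518, L* ≈ 21.7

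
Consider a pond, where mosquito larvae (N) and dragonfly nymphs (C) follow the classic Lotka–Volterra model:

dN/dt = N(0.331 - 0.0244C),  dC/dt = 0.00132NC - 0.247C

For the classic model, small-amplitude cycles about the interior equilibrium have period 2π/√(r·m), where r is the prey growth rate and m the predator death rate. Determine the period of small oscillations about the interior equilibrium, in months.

T ≈ 22 months

Here r = 0.331 and m = 0.247, so r·m = 0.0818.
ω = √0.0818 = 0.286 per month, hence T = 2π/ω ≈ 22 months.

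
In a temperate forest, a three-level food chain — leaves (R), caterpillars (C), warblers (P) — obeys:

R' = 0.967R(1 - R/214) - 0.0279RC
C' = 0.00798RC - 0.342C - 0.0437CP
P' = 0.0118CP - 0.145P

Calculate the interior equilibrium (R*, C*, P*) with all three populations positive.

From dP/dt = 0: 0.0118C* = 0.145, so C* = 12.3.
From dR/dt = 0: 0.967(1 - R*/214) = 0.0279·12.3, giving R* = 214·(1 - 0.355) = 138.
From dC/dt = 0: 0.00798·138 - 0.342 = 0.0437P*, so P* = 0.76/0.0437 = 17.4.

R* ≈ 138, C* ≈ 12.3, P* ≈ 17.4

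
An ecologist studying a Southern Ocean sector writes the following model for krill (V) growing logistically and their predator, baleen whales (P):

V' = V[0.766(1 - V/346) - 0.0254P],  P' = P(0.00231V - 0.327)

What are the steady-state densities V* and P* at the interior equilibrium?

V* ≈ 142, P* ≈ 17.8

From dP/dt = 0 with P > 0: 0.00231V* = 0.327, so V* = 142.
Substitute into dV/dt = 0: 0.766(1 - 142/346) = 0.0254P*.
The bracket is 0.591, giving P* = 0.453/0.0254 = 17.8.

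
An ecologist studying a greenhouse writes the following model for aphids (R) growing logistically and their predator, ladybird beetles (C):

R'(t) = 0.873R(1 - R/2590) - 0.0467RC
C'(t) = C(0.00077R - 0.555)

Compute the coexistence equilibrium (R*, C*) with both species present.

R* ≈ 721, C* ≈ 13.5

From dC/dt = 0 with C > 0: 0.00077R* = 0.555, so R* = 721.
Substitute into dR/dt = 0: 0.873(1 - 721/2590) = 0.0467C*.
The bracket is 0.722, giving C* = 0.63/0.0467 = 13.5.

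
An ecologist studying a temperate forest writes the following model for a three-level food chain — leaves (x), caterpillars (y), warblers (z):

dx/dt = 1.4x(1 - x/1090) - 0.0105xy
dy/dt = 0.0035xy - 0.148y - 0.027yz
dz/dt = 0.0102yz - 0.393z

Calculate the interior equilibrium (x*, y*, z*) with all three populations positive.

x* ≈ 775, y* ≈ 38.5, z* ≈ 95

From dz/dt = 0: 0.0102y* = 0.393, so y* = 38.5.
From dx/dt = 0: 1.4(1 - x*/1090) = 0.0105·38.5, giving x* = 1090·(1 - 0.289) = 775.
From dy/dt = 0: 0.0035·775 - 0.148 = 0.027z*, so z* = 2.56/0.027 = 95.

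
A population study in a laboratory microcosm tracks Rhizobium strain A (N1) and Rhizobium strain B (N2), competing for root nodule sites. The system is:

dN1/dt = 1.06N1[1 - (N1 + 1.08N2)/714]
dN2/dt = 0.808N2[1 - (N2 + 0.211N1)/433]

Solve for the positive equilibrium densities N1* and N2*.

Setting both brackets to zero gives the nullclines N1 + 1.08N2 = 714 and 0.211N1 + N2 = 433.
Substituting N2 = 433 - 0.211N1 into the first: N1(1 - 1.08·0.211) = 714 - 1.08·433.
So N1* = 246/0.772 = 319, and then N2* = 433 - 0.211·319 = 366.

N1* ≈ 319, N2* ≈ 366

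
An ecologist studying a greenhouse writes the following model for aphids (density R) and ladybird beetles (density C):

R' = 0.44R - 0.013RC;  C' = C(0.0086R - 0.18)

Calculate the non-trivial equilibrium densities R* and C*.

R* ≈ 20.9, C* ≈ 33.8

Set dC/dt = 0 with C > 0: 0.0086R - 0.18 = 0, so R* = 0.18/0.0086 = 20.9.
Set dR/dt = 0 with R > 0: 0.44 - 0.013C = 0, so C* = 0.44/0.013 = 33.8.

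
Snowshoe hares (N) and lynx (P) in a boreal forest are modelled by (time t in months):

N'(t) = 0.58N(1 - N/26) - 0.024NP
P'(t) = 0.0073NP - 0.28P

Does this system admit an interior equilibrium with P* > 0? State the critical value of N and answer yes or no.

Threshold N = 38.4; K < 38.4, so no, the predator goes extinct.

The predator equation gives dP/dt > 0 only when N > 0.28/0.0073 = 38.4.
Without the predator, N → K = 26. Since 26 < 38.4, the predator cannot invade.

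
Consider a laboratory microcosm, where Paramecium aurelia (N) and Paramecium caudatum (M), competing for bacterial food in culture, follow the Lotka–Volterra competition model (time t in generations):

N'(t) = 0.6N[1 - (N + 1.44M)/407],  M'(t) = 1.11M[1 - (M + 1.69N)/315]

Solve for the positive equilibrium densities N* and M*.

N* ≈ 32.5, M* ≈ 260

Setting both brackets to zero gives the nullclines N + 1.44M = 407 and 1.69N + M = 315.
Substituting M = 315 - 1.69N into the first: N(1 - 1.44·1.69) = 407 - 1.44·315.
So N* = -46.6/-1.43 = 32.5, and then M* = 315 - 1.69·32.5 = 260.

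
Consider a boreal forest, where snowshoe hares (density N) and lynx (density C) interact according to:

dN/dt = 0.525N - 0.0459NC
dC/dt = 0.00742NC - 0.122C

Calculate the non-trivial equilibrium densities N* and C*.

Set dC/dt = 0 with C > 0: 0.00742N - 0.122 = 0, so N* = 0.122/0.00742 = 16.4.
Set dN/dt = 0 with N > 0: 0.525 - 0.0459C = 0, so C* = 0.525/0.0459 = 11.4.

N* ≈ 16.4, C* ≈ 11.4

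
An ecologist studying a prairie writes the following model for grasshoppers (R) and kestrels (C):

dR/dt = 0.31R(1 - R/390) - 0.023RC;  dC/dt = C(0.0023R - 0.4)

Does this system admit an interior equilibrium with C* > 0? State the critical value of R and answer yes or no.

The predator equation gives dC/dt > 0 only when R > 0.4/0.0023 = 174.
Without the predator, R → K = 390. Since 390 > 174, the predator can invade and persist.

Threshold R = 174; K > 174, so yes, the predator persists.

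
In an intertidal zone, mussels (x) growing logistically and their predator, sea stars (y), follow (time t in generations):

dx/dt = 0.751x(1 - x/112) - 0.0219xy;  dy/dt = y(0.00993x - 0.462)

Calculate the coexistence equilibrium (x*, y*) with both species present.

x* ≈ 46.5, y* ≈ 20

From dy/dt = 0 with y > 0: 0.00993x* = 0.462, so x* = 46.5.
Substitute into dx/dt = 0: 0.751(1 - 46.5/112) = 0.0219y*.
The bracket is 0.585, giving y* = 0.439/0.0219 = 20.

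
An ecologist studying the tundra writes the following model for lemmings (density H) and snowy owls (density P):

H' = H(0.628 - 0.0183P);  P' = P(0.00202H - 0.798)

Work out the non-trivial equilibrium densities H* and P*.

Set dP/dt = 0 with P > 0: 0.00202H - 0.798 = 0, so H* = 0.798/0.00202 = 395.
Set dH/dt = 0 with H > 0: 0.628 - 0.0183P = 0, so P* = 0.628/0.0183 = 34.3.

H* ≈ 395, P* ≈ 34.3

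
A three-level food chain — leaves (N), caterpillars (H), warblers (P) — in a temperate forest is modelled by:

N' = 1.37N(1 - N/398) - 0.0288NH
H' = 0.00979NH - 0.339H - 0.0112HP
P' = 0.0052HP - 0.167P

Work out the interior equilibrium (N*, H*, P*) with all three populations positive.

N* ≈ 129, H* ≈ 32.1, P* ≈ 82.8

From dP/dt = 0: 0.0052H* = 0.167, so H* = 32.1.
From dN/dt = 0: 1.37(1 - N*/398) = 0.0288·32.1, giving N* = 398·(1 - 0.675) = 129.
From dH/dt = 0: 0.00979·129 - 0.339 = 0.0112P*, so P* = 0.927/0.0112 = 82.8.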